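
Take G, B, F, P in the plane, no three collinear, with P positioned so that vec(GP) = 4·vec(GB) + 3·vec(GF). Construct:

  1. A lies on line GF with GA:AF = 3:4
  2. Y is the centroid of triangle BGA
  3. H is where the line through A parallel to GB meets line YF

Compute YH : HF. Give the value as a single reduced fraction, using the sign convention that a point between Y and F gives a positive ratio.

YH:HF = 1/2

Set G = (0, 0), B = (1, 0), F = (0, 1), P = (4, 3); any affine frame gives the same invariant.
1. A lies on line GF with GA:AF = 3:4 ⇒ A = (0, 3/7)
2. Y is the centroid of triangle BGA ⇒ Y = (1/3, 1/7)
3. H is where the line through A parallel to GB meets line YF ⇒ H = (2/9, 3/7)
H = Y + t·(F−Y) with t = 1/3, so YH:HF = t:(1−t) = 1/3:2/3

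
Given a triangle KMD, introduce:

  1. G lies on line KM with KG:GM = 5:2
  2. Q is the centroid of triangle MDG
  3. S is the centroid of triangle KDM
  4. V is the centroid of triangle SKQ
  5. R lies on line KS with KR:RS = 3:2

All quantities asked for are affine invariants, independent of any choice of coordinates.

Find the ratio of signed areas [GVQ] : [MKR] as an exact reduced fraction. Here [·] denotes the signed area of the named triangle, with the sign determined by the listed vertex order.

[GVQ]:[MKR] = 100/189

Assign K = (0, 0), M = (1, 0), D = (0, 1) — the answer is frame-independent, so this choice is without loss of generality.
1. G lies on line KM with KG:GM = 5:2 ⇒ G = (5/7, 0)
2. Q is the centroid of triangle MDG ⇒ Q = (4/7, 1/3)
3. S is the centroid of triangle KDM ⇒ S = (1/3, 1/3)
4. V is the centroid of triangle SKQ ⇒ V = (19/63, 2/9)
5. R lies on line KS with KR:RS = 3:2 ⇒ R = (1/5, 1/5)
2·[GVQ] = -20/189, 2·[MKR] = -1/5
[GVQ]:[MKR] = -20/189:-1/5 = 100/189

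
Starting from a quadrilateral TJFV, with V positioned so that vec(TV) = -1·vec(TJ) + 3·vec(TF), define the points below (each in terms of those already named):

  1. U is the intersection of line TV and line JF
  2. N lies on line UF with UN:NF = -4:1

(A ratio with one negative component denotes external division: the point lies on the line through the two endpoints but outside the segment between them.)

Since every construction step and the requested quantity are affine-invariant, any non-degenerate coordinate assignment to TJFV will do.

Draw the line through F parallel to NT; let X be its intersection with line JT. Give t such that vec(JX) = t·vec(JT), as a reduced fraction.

t = 6/5

Choose coordinates T = (0, 0), J = (1, 0), F = (0, 1), V = (-1, 3).
1. U is the intersection of line TV and line JF ⇒ U = (-1/2, 3/2)
2. N lies on line UF with UN:NF = -4:1 ⇒ N = (1/6, 5/6)
through F parallel to NT: direction (-1/6, -5/6); meets JT at X = (-1/5, 0)
X = J + t·(T−J) with t = 6/5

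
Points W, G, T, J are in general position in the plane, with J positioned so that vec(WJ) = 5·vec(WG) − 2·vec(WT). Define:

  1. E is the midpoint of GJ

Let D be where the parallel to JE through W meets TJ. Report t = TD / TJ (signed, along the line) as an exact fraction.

Assign W = (0, 0), G = (1, 0), T = (0, 1), J = (5, -2) — the answer is frame-independent, so this choice is without loss of generality.
1. E is the midpoint of GJ ⇒ E = (3, -1)
through W parallel to JE: direction (-2, 1); meets TJ at D = (10, -5)
D = T + t·(J−T) with t = 2

t = 2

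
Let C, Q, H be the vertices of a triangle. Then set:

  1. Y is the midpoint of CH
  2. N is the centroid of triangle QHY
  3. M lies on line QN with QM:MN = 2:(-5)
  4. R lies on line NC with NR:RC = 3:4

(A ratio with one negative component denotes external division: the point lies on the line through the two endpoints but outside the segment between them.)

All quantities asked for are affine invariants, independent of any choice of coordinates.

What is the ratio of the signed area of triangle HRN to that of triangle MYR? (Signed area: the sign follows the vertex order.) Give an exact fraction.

Choose coordinates C = (0, 0), Q = (1, 0), H = (0, 1).
1. Y is the midpoint of CH ⇒ Y = (0, 1/2)
2. N is the centroid of triangle QHY ⇒ N = (1/3, 1/2)
3. M lies on line QN with QM:MN = 2:(-5) ⇒ M = (13/9, -1/3)
4. R lies on line NC with NR:RC = 3:4 ⇒ R = (4/21, 2/7)
2·[HRN] = 1/7, 2·[MYR] = 19/126
[HRN]:[MYR] = 1/7:19/126 = 18/19

[HRN]:[MYR] = 18/19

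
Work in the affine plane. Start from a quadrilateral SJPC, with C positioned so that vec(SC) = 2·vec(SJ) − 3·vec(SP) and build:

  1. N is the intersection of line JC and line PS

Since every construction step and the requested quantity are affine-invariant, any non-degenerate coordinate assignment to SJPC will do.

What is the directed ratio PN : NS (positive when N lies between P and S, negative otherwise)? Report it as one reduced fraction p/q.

Choose coordinates S = (0, 0), J = (1, 0), P = (0, 1), C = (2, -3).
1. N is the intersection of line JC and line PS ⇒ N = (0, 3)
N = P + t·(S−P) with t = -2, so PN:NS = t:(1−t) = -2:3

PN:NS = -2/3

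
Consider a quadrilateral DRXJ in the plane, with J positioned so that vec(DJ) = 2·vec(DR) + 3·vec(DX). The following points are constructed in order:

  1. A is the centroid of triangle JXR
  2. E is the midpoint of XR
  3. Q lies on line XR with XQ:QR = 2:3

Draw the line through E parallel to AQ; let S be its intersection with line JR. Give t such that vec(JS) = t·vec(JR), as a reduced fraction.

t = 3/8

Choose coordinates D = (0, 0), R = (1, 0), X = (0, 1), J = (2, 3).
1. A is the centroid of triangle JXR ⇒ A = (1, 4/3)
2. E is the midpoint of XR ⇒ E = (1/2, 1/2)
3. Q lies on line XR with XQ:QR = 2:3 ⇒ Q = (2/5, 3/5)
through E parallel to AQ: direction (-3/5, -11/15); meets JR at S = (13/8, 15/8)
S = J + t·(R−J) with t = 3/8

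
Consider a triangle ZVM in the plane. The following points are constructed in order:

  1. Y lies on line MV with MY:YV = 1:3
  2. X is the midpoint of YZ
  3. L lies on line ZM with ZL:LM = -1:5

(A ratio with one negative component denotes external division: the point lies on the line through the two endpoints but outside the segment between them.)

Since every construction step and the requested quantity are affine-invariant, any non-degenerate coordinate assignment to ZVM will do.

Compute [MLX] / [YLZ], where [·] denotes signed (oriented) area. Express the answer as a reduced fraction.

[MLX]:[YLZ] = -5/2

Choose coordinates Z = (0, 0), V = (1, 0), M = (0, 1).
1. Y lies on line MV with MY:YV = 1:3 ⇒ Y = (1/4, 3/4)
2. X is the midpoint of YZ ⇒ X = (1/8, 3/8)
3. L lies on line ZM with ZL:LM = -1:5 ⇒ L = (0, -1/4)
2·[MLX] = 5/32, 2·[YLZ] = -1/16
[MLX]:[YLZ] = 5/32:-1/16 = -5/2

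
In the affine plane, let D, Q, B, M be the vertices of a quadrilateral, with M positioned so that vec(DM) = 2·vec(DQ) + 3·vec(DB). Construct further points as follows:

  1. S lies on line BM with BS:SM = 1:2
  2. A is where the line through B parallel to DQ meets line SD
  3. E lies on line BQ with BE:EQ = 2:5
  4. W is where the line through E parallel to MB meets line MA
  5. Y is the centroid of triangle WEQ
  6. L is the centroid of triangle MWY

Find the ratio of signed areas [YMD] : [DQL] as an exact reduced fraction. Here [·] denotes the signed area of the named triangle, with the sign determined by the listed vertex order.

[YMD]:[DQL] = 3/8

Work in coordinates with D = (0, 0), Q = (1, 0), B = (0, 1), M = (2, 3).
1. S lies on line BM with BS:SM = 1:2 ⇒ S = (2/3, 5/3)
2. A is where the line through B parallel to DQ meets line SD ⇒ A = (2/5, 1)
3. E lies on line BQ with BE:EQ = 2:5 ⇒ E = (2/7, 5/7)
4. W is where the line through E parallel to MB meets line MA ⇒ W = (-2/7, 1/7)
5. Y is the centroid of triangle WEQ ⇒ Y = (1/3, 2/7)
6. L is the centroid of triangle MWY ⇒ L = (43/63, 8/7)
2·[YMD] = 3/7, 2·[DQL] = 8/7
[YMD]:[DQL] = 3/7:8/7 = 3/8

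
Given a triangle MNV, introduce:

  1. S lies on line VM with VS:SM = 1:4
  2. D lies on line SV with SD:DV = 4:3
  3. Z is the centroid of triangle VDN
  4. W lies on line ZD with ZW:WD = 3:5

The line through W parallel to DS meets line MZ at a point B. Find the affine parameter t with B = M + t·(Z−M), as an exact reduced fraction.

t = 5/8

Assign M = (0, 0), N = (1, 0), V = (0, 1) — the answer is frame-independent, so this choice is without loss of generality.
1. S lies on line VM with VS:SM = 1:4 ⇒ S = (0, 4/5)
2. D lies on line SV with SD:DV = 4:3 ⇒ D = (0, 32/35)
3. Z is the centroid of triangle VDN ⇒ Z = (1/3, 67/105)
4. W lies on line ZD with ZW:WD = 3:5 ⇒ W = (5/24, 89/120)
through W parallel to DS: direction (0, -4/35); meets MZ at B = (5/24, 67/168)
B = M + t·(Z−M) with t = 5/8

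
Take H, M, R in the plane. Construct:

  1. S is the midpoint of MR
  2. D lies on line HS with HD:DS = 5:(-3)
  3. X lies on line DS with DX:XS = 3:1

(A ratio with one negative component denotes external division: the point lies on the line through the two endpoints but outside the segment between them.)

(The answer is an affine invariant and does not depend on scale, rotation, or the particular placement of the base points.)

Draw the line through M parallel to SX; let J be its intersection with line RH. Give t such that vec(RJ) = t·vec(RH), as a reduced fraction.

t = 2

Work in coordinates with H = (0, 0), M = (1, 0), R = (0, 1).
1. S is the midpoint of MR ⇒ S = (1/2, 1/2)
2. D lies on line HS with HD:DS = 5:(-3) ⇒ D = (5/4, 5/4)
3. X lies on line DS with DX:XS = 3:1 ⇒ X = (11/16, 11/16)
through M parallel to SX: direction (3/16, 3/16); meets RH at J = (0, -1)
J = R + t·(H−R) with t = 2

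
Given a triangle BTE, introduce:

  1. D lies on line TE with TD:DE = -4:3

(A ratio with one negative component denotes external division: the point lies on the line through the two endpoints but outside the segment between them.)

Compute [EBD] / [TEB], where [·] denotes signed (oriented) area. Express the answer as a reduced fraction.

Assign B = (0, 0), T = (1, 0), E = (0, 1) — the answer is frame-independent, so this choice is without loss of generality.
1. D lies on line TE with TD:DE = -4:3 ⇒ D = (-3, 4)
2·[EBD] = -3, 2·[TEB] = 1
[EBD]:[TEB] = -3:1 = -3

[EBD]:[TEB] = -3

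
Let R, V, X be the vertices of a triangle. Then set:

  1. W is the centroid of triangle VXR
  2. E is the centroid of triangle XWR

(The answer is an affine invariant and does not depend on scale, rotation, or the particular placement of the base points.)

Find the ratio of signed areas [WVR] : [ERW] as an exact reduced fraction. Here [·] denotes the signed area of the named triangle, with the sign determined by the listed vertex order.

[WVR]:[ERW] = -3

Work in coordinates with R = (0, 0), V = (1, 0), X = (0, 1).
1. W is the centroid of triangle VXR ⇒ W = (1/3, 1/3)
2. E is the centroid of triangle XWR ⇒ E = (1/9, 4/9)
2·[WVR] = -1/3, 2·[ERW] = 1/9
[WVR]:[ERW] = -1/3:1/9 = -3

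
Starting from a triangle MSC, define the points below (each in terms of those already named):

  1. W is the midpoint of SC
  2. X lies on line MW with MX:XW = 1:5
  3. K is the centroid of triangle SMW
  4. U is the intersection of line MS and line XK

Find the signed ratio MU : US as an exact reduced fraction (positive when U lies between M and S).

MU:US = -1/4

Work in coordinates with M = (0, 0), S = (1, 0), C = (0, 1).
1. W is the midpoint of SC ⇒ W = (1/2, 1/2)
2. X lies on line MW with MX:XW = 1:5 ⇒ X = (1/12, 1/12)
3. K is the centroid of triangle SMW ⇒ K = (1/2, 1/6)
4. U is the intersection of line MS and line XK ⇒ U = (-1/3, 0)
U = M + t·(S−M) with t = -1/3, so MU:US = t:(1−t) = -1/3:4/3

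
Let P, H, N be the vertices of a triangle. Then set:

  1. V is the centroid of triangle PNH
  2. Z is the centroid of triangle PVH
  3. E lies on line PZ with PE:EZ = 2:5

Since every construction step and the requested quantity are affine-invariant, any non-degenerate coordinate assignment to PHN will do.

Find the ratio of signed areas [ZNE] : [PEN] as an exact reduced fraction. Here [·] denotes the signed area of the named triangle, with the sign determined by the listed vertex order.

[ZNE]:[PEN] = 5/2

Set P = (0, 0), H = (1, 0), N = (0, 1); any affine frame gives the same invariant.
1. V is the centroid of triangle PNH ⇒ V = (1/3, 1/3)
2. Z is the centroid of triangle PVH ⇒ Z = (4/9, 1/9)
3. E lies on line PZ with PE:EZ = 2:5 ⇒ E = (8/63, 2/63)
2·[ZNE] = 20/63, 2·[PEN] = 8/63
[ZNE]:[PEN] = 20/63:8/63 = 5/2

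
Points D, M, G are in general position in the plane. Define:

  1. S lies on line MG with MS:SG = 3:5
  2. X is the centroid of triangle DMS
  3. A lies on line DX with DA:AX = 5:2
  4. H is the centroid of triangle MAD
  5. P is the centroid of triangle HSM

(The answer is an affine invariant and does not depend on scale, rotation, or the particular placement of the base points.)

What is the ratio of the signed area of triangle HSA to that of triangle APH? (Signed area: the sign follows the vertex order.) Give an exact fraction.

Set D = (0, 0), M = (1, 0), G = (0, 1); any affine frame gives the same invariant.
1. S lies on line MG with MS:SG = 3:5 ⇒ S = (5/8, 3/8)
2. X is the centroid of triangle DMS ⇒ X = (13/24, 1/8)
3. A lies on line DX with DA:AX = 5:2 ⇒ A = (65/168, 5/56)
4. H is the centroid of triangle MAD ⇒ H = (233/504, 5/168)
5. P is the centroid of triangle HSM ⇒ P = (263/378, 17/126)
2·[HSA] = 1/28, 2·[APH] = -11/504
[HSA]:[APH] = 1/28:-11/504 = -18/11

[HSA]:[APH] = -18/11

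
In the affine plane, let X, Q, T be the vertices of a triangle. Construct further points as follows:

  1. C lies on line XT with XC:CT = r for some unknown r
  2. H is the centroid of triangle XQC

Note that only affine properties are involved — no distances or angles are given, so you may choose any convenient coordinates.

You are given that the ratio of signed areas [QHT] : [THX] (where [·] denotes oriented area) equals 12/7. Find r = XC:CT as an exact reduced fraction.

Set X = (0, 0), Q = (1, 0), T = (0, 1); any affine frame gives the same invariant.
1. With XC:CT = r, write λ = r/(r+1) so C = X + λ·(T−X); C is affine-linear in λ
2. H is the centroid of triangle XQC ⇒ H is an affine combination of earlier points and hence also affine-linear in λ
Every point depending on C is an affine combination of C and λ-independent points, so each such coordinate is linear in λ; the λ² term in each signed area is a multiple of (T−X)×(T−X) = 0, so 2·[QHT] and 2·[THX] are each linear in λ. Evaluating at λ=0 and λ=1:
  2·[QHT] = 1/3·λ − 2/3,   2·[THX] = -1/3
So [QHT]:[THX] = (1/3·λ − 2/3) / (-1/3). Setting this equal to 12/7:
  1/3·λ − 2/3 = 12/7·(-1/3)  ⇒  λ = 2/7
Then r = λ/(1−λ) = (2/7)/(5/7) = 2/5. Check: with r = 2/5, C = (0, 2/7) and [QHT]:[THX] = 12/7 as required.

r = 2/5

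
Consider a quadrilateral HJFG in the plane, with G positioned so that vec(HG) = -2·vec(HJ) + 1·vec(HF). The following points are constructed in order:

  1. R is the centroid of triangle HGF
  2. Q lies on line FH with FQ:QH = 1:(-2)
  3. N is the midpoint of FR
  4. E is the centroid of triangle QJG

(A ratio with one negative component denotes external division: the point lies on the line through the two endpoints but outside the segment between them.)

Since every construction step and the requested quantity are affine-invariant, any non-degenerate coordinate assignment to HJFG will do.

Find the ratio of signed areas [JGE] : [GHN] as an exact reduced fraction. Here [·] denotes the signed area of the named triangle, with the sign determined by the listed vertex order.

Work in coordinates with H = (0, 0), J = (1, 0), F = (0, 1), G = (-2, 1).
1. R is the centroid of triangle HGF ⇒ R = (-2/3, 2/3)
2. Q lies on line FH with FQ:QH = 1:(-2) ⇒ Q = (0, 2)
3. N is the midpoint of FR ⇒ N = (-1/3, 5/6)
4. E is the centroid of triangle QJG ⇒ E = (-1/3, 1)
2·[JGE] = -5/3, 2·[GHN] = 4/3
[JGE]:[GHN] = -5/3:4/3 = -5/4

[JGE]:[GHN] = -5/4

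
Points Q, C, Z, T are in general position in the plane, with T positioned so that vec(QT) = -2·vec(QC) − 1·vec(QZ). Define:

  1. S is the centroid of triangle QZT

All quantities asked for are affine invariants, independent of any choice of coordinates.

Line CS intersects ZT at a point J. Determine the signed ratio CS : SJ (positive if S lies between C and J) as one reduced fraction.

Assign Q = (0, 0), C = (1, 0), Z = (0, 1), T = (-2, -1) — the answer is frame-independent, so this choice is without loss of generality.
1. S is the centroid of triangle QZT ⇒ S = (-2/3, 0)
line CS meets ZT at J = (-1, 0)
S = C + t·(J−C) with t = 5/6, so CS:SJ = 5/6:1/6

CS:SJ = 5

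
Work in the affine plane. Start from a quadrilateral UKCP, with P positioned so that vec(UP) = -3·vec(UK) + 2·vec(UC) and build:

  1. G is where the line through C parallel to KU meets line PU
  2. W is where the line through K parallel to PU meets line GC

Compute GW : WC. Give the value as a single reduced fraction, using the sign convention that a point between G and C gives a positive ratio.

Assign U = (0, 0), K = (1, 0), C = (0, 1), P = (-3, 2) — the answer is frame-independent, so this choice is without loss of generality.
1. G is where the line through C parallel to KU meets line PU ⇒ G = (-3/2, 1)
2. W is where the line through K parallel to PU meets line GC ⇒ W = (-1/2, 1)
W = G + t·(C−G) with t = 2/3, so GW:WC = t:(1−t) = 2/3:1/3

GW:WC = 2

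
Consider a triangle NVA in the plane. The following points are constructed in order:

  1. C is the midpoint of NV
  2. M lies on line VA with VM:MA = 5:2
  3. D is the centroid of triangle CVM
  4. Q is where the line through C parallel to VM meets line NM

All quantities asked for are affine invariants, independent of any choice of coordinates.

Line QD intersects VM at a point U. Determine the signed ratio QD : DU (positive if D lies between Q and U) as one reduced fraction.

Work in coordinates with N = (0, 0), V = (1, 0), A = (0, 1).
1. C is the midpoint of NV ⇒ C = (1/2, 0)
2. M lies on line VA with VM:MA = 5:2 ⇒ M = (2/7, 5/7)
3. D is the centroid of triangle CVM ⇒ D = (25/42, 5/21)
4. Q is where the line through C parallel to VM meets line NM ⇒ Q = (1/7, 5/14)
line QD meets VM at U = (23/28, 5/28)
D = Q + t·(U−Q) with t = 2/3, so QD:DU = 2/3:1/3

QD:DU = 2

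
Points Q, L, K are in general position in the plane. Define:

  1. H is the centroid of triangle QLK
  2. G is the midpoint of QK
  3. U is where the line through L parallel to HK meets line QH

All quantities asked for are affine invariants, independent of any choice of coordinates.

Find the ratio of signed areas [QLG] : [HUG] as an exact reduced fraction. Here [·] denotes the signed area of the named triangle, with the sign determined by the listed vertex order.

Assign Q = (0, 0), L = (1, 0), K = (0, 1) — the answer is frame-independent, so this choice is without loss of generality.
1. H is the centroid of triangle QLK ⇒ H = (1/3, 1/3)
2. G is the midpoint of QK ⇒ G = (0, 1/2)
3. U is where the line through L parallel to HK meets line QH ⇒ U = (2/3, 2/3)
2·[QLG] = 1/2, 2·[HUG] = 1/6
[QLG]:[HUG] = 1/2:1/6 = 3

[QLG]:[HUG] = 3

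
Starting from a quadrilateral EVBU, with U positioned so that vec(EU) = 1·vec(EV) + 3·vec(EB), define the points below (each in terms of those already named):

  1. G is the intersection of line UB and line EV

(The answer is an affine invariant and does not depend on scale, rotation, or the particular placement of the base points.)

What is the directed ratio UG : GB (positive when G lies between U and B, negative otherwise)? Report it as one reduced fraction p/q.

UG:GB = -3

Set E = (0, 0), V = (1, 0), B = (0, 1), U = (1, 3); any affine frame gives the same invariant.
1. G is the intersection of line UB and line EV ⇒ G = (-1/2, 0)
G = U + t·(B−U) with t = 3/2, so UG:GB = t:(1−t) = 3/2:-1/2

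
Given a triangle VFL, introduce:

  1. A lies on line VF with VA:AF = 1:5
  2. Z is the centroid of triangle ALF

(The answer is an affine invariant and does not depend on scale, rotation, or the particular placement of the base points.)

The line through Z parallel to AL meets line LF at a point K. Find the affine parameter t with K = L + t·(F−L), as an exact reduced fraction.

Work in coordinates with V = (0, 0), F = (1, 0), L = (0, 1).
1. A lies on line VF with VA:AF = 1:5 ⇒ A = (1/6, 0)
2. Z is the centroid of triangle ALF ⇒ Z = (7/18, 1/3)
through Z parallel to AL: direction (-1/6, 1); meets LF at K = (1/3, 2/3)
K = L + t·(F−L) with t = 1/3

t = 1/3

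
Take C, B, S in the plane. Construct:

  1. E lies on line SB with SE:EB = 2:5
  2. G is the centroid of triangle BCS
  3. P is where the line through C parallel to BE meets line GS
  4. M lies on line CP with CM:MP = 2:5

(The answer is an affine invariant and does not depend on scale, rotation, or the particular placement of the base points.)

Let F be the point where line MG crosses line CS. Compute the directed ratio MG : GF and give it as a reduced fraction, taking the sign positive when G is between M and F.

Assign C = (0, 0), B = (1, 0), S = (0, 1) — the answer is frame-independent, so this choice is without loss of generality.
1. E lies on line SB with SE:EB = 2:5 ⇒ E = (2/7, 5/7)
2. G is the centroid of triangle BCS ⇒ G = (1/3, 1/3)
3. P is where the line through C parallel to BE meets line GS ⇒ P = (1, -1)
4. M lies on line CP with CM:MP = 2:5 ⇒ M = (2/7, -2/7)
line MG meets CS at F = (0, -4)
G = M + t·(F−M) with t = -1/6, so MG:GF = -1/6:7/6

MG:GF = -1/7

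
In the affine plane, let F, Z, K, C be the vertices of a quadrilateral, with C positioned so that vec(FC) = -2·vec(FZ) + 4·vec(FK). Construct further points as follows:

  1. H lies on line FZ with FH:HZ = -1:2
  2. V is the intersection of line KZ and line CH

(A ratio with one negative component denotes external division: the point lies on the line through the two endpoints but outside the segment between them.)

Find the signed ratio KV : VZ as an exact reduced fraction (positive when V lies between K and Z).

KV:VZ = -5/8

Assign F = (0, 0), Z = (1, 0), K = (0, 1), C = (-2, 4) — the answer is frame-independent, so this choice is without loss of generality.
1. H lies on line FZ with FH:HZ = -1:2 ⇒ H = (-1, 0)
2. V is the intersection of line KZ and line CH ⇒ V = (-5/3, 8/3)
V = K + t·(Z−K) with t = -5/3, so KV:VZ = t:(1−t) = -5/3:8/3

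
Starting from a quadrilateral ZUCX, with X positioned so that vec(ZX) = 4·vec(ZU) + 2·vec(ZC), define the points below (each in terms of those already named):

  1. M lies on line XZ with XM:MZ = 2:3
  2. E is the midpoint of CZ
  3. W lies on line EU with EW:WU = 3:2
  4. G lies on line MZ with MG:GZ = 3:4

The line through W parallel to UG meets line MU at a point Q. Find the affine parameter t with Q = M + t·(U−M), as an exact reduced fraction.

t = 151/90

Set Z = (0, 0), U = (1, 0), C = (0, 1), X = (4, 2); any affine frame gives the same invariant.
1. M lies on line XZ with XM:MZ = 2:3 ⇒ M = (12/5, 6/5)
2. E is the midpoint of CZ ⇒ E = (0, 1/2)
3. W lies on line EU with EW:WU = 3:2 ⇒ W = (3/5, 1/5)
4. G lies on line MZ with MG:GZ = 3:4 ⇒ G = (48/35, 24/35)
through W parallel to UG: direction (13/35, 24/35); meets MU at Q = (23/450, -61/75)
Q = M + t·(U−M) with t = 151/90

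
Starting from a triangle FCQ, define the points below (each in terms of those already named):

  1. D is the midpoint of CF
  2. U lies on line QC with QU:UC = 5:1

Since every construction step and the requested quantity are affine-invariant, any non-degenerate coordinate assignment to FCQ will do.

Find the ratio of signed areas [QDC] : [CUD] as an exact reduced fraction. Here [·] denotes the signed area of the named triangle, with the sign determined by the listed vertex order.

[QDC]:[CUD] = 6

Assign F = (0, 0), C = (1, 0), Q = (0, 1) — the answer is frame-independent, so this choice is without loss of generality.
1. D is the midpoint of CF ⇒ D = (1/2, 0)
2. U lies on line QC with QU:UC = 5:1 ⇒ U = (5/6, 1/6)
2·[QDC] = 1/2, 2·[CUD] = 1/12
[QDC]:[CUD] = 1/2:1/12 = 6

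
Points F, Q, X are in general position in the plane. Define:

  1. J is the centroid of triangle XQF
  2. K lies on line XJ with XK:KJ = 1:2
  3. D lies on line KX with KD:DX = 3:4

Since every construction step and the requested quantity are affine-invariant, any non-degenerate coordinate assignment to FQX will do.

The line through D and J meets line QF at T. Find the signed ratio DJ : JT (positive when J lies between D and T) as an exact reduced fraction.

Assign F = (0, 0), Q = (1, 0), X = (0, 1) — the answer is frame-independent, so this choice is without loss of generality.
1. J is the centroid of triangle XQF ⇒ J = (1/3, 1/3)
2. K lies on line XJ with XK:KJ = 1:2 ⇒ K = (1/9, 7/9)
3. D lies on line KX with KD:DX = 3:4 ⇒ D = (4/63, 55/63)
line DJ meets QF at T = (1/2, 0)
J = D + t·(T−D) with t = 34/55, so DJ:JT = 34/55:21/55

DJ:JT = 34/21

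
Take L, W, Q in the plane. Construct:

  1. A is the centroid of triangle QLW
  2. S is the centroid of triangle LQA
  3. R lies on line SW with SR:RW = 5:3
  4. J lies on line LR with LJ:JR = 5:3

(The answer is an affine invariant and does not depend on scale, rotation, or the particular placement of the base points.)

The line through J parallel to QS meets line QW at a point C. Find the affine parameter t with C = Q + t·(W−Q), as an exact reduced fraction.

t = 19/64

Choose coordinates L = (0, 0), W = (1, 0), Q = (0, 1).
1. A is the centroid of triangle QLW ⇒ A = (1/3, 1/3)
2. S is the centroid of triangle LQA ⇒ S = (1/9, 4/9)
3. R lies on line SW with SR:RW = 5:3 ⇒ R = (2/3, 1/6)
4. J lies on line LR with LJ:JR = 5:3 ⇒ J = (5/12, 5/48)
through J parallel to QS: direction (1/9, -5/9); meets QW at C = (19/64, 45/64)
C = Q + t·(W−Q) with t = 19/64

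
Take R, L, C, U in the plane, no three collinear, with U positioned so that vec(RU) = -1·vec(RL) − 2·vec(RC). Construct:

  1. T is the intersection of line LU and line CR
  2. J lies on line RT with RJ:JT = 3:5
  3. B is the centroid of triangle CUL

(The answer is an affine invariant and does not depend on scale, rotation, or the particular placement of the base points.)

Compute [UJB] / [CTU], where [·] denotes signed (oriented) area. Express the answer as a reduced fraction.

[UJB]:[CTU] = -1/48

Work in coordinates with R = (0, 0), L = (1, 0), C = (0, 1), U = (-1, -2).
1. T is the intersection of line LU and line CR ⇒ T = (0, -1)
2. J lies on line RT with RJ:JT = 3:5 ⇒ J = (0, -3/8)
3. B is the centroid of triangle CUL ⇒ B = (0, -1/3)
2·[UJB] = 1/24, 2·[CTU] = -2
[UJB]:[CTU] = 1/24:-2 = -1/48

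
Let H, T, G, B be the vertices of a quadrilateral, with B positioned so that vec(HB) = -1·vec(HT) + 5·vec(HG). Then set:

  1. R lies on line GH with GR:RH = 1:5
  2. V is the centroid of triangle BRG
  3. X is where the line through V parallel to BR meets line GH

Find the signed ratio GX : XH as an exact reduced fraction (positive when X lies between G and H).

Set H = (0, 0), T = (1, 0), G = (0, 1), B = (-1, 5); any affine frame gives the same invariant.
1. R lies on line GH with GR:RH = 1:5 ⇒ R = (0, 5/6)
2. V is the centroid of triangle BRG ⇒ V = (-1/3, 41/18)
3. X is where the line through V parallel to BR meets line GH ⇒ X = (0, 8/9)
X = G + t·(H−G) with t = 1/9, so GX:XH = t:(1−t) = 1/9:8/9

GX:XH = 1/8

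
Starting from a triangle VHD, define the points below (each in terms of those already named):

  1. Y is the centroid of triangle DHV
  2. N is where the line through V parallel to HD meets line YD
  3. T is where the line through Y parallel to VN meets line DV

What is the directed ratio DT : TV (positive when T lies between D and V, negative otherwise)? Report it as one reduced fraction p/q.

Work in coordinates with V = (0, 0), H = (1, 0), D = (0, 1).
1. Y is the centroid of triangle DHV ⇒ Y = (1/3, 1/3)
2. N is where the line through V parallel to HD meets line YD ⇒ N = (1, -1)
3. T is where the line through Y parallel to VN meets line DV ⇒ T = (0, 2/3)
T = D + t·(V−D) with t = 1/3, so DT:TV = t:(1−t) = 1/3:2/3

DT:TV = 1/2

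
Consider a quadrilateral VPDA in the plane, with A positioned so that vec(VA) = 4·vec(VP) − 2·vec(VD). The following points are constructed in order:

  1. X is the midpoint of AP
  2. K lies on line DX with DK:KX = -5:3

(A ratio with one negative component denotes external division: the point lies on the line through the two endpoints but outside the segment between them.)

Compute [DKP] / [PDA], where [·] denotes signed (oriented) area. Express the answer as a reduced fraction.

[DKP]:[PDA] = 5/4

Work in coordinates with V = (0, 0), P = (1, 0), D = (0, 1), A = (4, -2).
1. X is the midpoint of AP ⇒ X = (5/2, -1)
2. K lies on line DX with DK:KX = -5:3 ⇒ K = (25/4, -4)
2·[DKP] = -5/4, 2·[PDA] = -1
[DKP]:[PDA] = -5/4:-1 = 5/4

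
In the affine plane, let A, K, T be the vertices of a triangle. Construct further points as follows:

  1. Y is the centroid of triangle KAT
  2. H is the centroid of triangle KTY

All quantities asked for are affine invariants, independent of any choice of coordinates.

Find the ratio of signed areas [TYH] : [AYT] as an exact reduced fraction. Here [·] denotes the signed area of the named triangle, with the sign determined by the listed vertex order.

[TYH]:[AYT] = 1/3

Choose coordinates A = (0, 0), K = (1, 0), T = (0, 1).
1. Y is the centroid of triangle KAT ⇒ Y = (1/3, 1/3)
2. H is the centroid of triangle KTY ⇒ H = (4/9, 4/9)
2·[TYH] = 1/9, 2·[AYT] = 1/3
[TYH]:[AYT] = 1/9:1/3 = 1/3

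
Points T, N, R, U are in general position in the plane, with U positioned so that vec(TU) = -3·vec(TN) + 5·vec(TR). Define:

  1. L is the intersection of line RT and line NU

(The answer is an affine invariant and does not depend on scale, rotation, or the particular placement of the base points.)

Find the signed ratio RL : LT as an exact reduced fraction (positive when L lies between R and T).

Choose coordinates T = (0, 0), N = (1, 0), R = (0, 1), U = (-3, 5).
1. L is the intersection of line RT and line NU ⇒ L = (0, 5/4)
L = R + t·(T−R) with t = -1/4, so RL:LT = t:(1−t) = -1/4:5/4

RL:LT = -1/5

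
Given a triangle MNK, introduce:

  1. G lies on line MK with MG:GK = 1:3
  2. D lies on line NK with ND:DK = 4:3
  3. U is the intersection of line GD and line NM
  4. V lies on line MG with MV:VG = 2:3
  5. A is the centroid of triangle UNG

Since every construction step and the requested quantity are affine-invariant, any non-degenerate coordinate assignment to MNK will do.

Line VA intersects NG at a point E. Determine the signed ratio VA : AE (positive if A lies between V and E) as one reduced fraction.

Choose coordinates M = (0, 0), N = (1, 0), K = (0, 1).
1. G lies on line MK with MG:GK = 1:3 ⇒ G = (0, 1/4)
2. D lies on line NK with ND:DK = 4:3 ⇒ D = (3/7, 4/7)
3. U is the intersection of line GD and line NM ⇒ U = (-1/3, 0)
4. V lies on line MG with MV:VG = 2:3 ⇒ V = (0, 1/10)
5. A is the centroid of triangle UNG ⇒ A = (2/9, 1/12)
line VA meets NG at E = (6/7, 1/28)
A = V + t·(E−V) with t = 7/27, so VA:AE = 7/27:20/27

VA:AE = 7/20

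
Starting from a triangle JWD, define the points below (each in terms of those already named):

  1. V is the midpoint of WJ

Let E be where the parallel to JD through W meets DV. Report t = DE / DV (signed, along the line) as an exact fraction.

Set J = (0, 0), W = (1, 0), D = (0, 1); any affine frame gives the same invariant.
1. V is the midpoint of WJ ⇒ V = (1/2, 0)
through W parallel to JD: direction (0, 1); meets DV at E = (1, -1)
E = D + t·(V−D) with t = 2

t = 2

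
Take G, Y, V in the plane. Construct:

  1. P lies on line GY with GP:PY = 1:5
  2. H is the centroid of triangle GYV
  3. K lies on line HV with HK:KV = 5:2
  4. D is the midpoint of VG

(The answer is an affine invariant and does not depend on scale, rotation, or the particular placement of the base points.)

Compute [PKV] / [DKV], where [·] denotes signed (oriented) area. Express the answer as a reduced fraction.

Choose coordinates G = (0, 0), Y = (1, 0), V = (0, 1).
1. P lies on line GY with GP:PY = 1:5 ⇒ P = (1/6, 0)
2. H is the centroid of triangle GYV ⇒ H = (1/3, 1/3)
3. K lies on line HV with HK:KV = 5:2 ⇒ K = (2/21, 17/21)
4. D is the midpoint of VG ⇒ D = (0, 1/2)
2·[PKV] = 4/63, 2·[DKV] = 1/21
[PKV]:[DKV] = 4/63:1/21 = 4/3

[PKV]:[DKV] = 4/3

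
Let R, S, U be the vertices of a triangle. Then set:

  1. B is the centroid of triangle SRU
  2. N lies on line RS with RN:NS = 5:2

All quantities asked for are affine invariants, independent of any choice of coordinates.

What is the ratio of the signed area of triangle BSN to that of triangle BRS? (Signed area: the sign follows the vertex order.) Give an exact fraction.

[BSN]:[BRS] = -2/7

Set R = (0, 0), S = (1, 0), U = (0, 1); any affine frame gives the same invariant.
1. B is the centroid of triangle SRU ⇒ B = (1/3, 1/3)
2. N lies on line RS with RN:NS = 5:2 ⇒ N = (5/7, 0)
2·[BSN] = -2/21, 2·[BRS] = 1/3
[BSN]:[BRS] = -2/21:1/3 = -2/7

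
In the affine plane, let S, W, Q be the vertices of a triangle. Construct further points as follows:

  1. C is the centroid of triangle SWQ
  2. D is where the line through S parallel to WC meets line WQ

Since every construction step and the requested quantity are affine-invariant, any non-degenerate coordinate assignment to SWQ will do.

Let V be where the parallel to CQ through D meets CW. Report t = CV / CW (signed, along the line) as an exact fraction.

Choose coordinates S = (0, 0), W = (1, 0), Q = (0, 1).
1. C is the centroid of triangle SWQ ⇒ C = (1/3, 1/3)
2. D is where the line through S parallel to WC meets line WQ ⇒ D = (2, -1)
through D parallel to CQ: direction (-1/3, 2/3); meets CW at V = (5/3, -1/3)
V = C + t·(W−C) with t = 2

t = 2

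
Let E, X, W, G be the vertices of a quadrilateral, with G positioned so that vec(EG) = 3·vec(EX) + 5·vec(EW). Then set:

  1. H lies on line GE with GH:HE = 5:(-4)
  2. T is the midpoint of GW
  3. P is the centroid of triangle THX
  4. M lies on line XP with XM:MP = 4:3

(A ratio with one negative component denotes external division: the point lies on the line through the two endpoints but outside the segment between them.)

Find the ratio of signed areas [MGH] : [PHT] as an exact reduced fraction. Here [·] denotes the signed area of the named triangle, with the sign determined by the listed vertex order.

Assign E = (0, 0), X = (1, 0), W = (0, 1), G = (3, 5) — the answer is frame-independent, so this choice is without loss of generality.
1. H lies on line GE with GH:HE = 5:(-4) ⇒ H = (-12, -20)
2. T is the midpoint of GW ⇒ T = (3/2, 3)
3. P is the centroid of triangle THX ⇒ P = (-19/6, -17/3)
4. M lies on line XP with XM:MP = 4:3 ⇒ M = (-29/21, -68/21)
2·[MGH] = 295/21, 2·[PHT] = -29/3
[MGH]:[PHT] = 295/21:-29/3 = -295/203

[MGH]:[PHT] = -295/203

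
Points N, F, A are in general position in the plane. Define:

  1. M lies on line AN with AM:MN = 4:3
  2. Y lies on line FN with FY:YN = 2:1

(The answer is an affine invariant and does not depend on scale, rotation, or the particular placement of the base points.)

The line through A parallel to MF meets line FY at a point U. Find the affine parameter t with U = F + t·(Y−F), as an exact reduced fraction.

t = -2

Work in coordinates with N = (0, 0), F = (1, 0), A = (0, 1).
1. M lies on line AN with AM:MN = 4:3 ⇒ M = (0, 3/7)
2. Y lies on line FN with FY:YN = 2:1 ⇒ Y = (1/3, 0)
through A parallel to MF: direction (1, -3/7); meets FY at U = (7/3, 0)
U = F + t·(Y−F) with t = -2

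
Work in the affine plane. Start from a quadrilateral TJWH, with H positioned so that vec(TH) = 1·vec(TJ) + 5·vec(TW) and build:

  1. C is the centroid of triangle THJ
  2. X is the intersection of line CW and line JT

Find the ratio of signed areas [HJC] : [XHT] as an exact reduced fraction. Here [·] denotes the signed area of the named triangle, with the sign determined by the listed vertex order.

Choose coordinates T = (0, 0), J = (1, 0), W = (0, 1), H = (1, 5).
1. C is the centroid of triangle THJ ⇒ C = (2/3, 5/3)
2. X is the intersection of line CW and line JT ⇒ X = (-1, 0)
2·[HJC] = -5/3, 2·[XHT] = -5
[HJC]:[XHT] = -5/3:-5 = 1/3

[HJC]:[XHT] = 1/3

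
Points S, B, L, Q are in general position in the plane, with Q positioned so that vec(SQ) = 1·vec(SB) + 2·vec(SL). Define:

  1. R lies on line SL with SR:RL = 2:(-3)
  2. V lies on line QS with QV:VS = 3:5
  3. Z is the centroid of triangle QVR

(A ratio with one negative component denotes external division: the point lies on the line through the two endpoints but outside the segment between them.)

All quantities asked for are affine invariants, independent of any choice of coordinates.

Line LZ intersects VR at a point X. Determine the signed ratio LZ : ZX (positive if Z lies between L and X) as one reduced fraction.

LZ:ZX = -17/2

Choose coordinates S = (0, 0), B = (1, 0), L = (0, 1), Q = (1, 2).
1. R lies on line SL with SR:RL = 2:(-3) ⇒ R = (0, -2)
2. V lies on line QS with QV:VS = 3:5 ⇒ V = (5/8, 5/4)
3. Z is the centroid of triangle QVR ⇒ Z = (13/24, 5/12)
line LZ meets VR at X = (65/136, 33/68)
Z = L + t·(X−L) with t = 17/15, so LZ:ZX = 17/15:-2/15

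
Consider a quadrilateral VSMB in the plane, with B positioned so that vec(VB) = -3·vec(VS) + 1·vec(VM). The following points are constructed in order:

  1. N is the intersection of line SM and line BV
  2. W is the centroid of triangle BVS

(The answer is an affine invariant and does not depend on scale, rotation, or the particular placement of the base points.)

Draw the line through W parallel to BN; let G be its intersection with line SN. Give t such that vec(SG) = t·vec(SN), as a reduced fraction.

Work in coordinates with V = (0, 0), S = (1, 0), M = (0, 1), B = (-3, 1).
1. N is the intersection of line SM and line BV ⇒ N = (3/2, -1/2)
2. W is the centroid of triangle BVS ⇒ W = (-2/3, 1/3)
through W parallel to BN: direction (9/2, -3/2); meets SN at G = (4/3, -1/3)
G = S + t·(N−S) with t = 2/3

t = 2/3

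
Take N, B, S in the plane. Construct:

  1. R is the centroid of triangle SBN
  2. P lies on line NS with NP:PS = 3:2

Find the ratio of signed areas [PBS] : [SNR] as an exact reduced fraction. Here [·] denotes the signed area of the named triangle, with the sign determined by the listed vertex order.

Work in coordinates with N = (0, 0), B = (1, 0), S = (0, 1).
1. R is the centroid of triangle SBN ⇒ R = (1/3, 1/3)
2. P lies on line NS with NP:PS = 3:2 ⇒ P = (0, 3/5)
2·[PBS] = 2/5, 2·[SNR] = 1/3
[PBS]:[SNR] = 2/5:1/3 = 6/5

[PBS]:[SNR] = 6/5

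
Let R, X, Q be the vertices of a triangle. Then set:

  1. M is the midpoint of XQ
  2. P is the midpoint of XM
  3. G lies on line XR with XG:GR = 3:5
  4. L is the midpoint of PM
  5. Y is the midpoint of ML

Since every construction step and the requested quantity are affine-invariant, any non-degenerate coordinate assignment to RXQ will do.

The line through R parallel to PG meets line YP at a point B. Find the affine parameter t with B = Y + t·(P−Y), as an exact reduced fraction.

t = -11/9

Assign R = (0, 0), X = (1, 0), Q = (0, 1) — the answer is frame-independent, so this choice is without loss of generality.
1. M is the midpoint of XQ ⇒ M = (1/2, 1/2)
2. P is the midpoint of XM ⇒ P = (3/4, 1/4)
3. G lies on line XR with XG:GR = 3:5 ⇒ G = (5/8, 0)
4. L is the midpoint of PM ⇒ L = (5/8, 3/8)
5. Y is the midpoint of ML ⇒ Y = (9/16, 7/16)
through R parallel to PG: direction (-1/8, -1/4); meets YP at B = (1/3, 2/3)
B = Y + t·(P−Y) with t = -11/9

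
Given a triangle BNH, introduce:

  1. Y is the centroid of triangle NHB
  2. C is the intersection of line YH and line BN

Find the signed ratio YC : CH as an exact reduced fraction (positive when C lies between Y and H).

Assign B = (0, 0), N = (1, 0), H = (0, 1) — the answer is frame-independent, so this choice is without loss of generality.
1. Y is the centroid of triangle NHB ⇒ Y = (1/3, 1/3)
2. C is the intersection of line YH and line BN ⇒ C = (1/2, 0)
C = Y + t·(H−Y) with t = -1/2, so YC:CH = t:(1−t) = -1/2:3/2

YC:CH = -1/3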